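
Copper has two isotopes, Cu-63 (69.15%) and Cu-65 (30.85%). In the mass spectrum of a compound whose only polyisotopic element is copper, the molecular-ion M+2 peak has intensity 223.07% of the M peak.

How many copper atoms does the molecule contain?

With n Cu atoms, P(M+2)/P(M) = C(n,1)·p^(n−1)q / p^n = n·q/p = n · 0.3085/0.6915.
n = 2.2307 × 0.6915/0.3085 = 5.00 ≈ 5

5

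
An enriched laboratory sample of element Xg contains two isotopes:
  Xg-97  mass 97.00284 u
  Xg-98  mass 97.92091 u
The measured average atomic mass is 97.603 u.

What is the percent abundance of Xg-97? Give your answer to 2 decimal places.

With x = fraction of Xg-97 (so Xg-98 is 1 − x):
97.00284·x + 97.92091·(1 − x) = 97.603
(97.00284 − 97.92091)·x = 97.603 − 97.92091
x = -0.31791 / -0.91807 = 0.34628 → 34.63% Xg-97, 65.37% Xg-98.

34.63%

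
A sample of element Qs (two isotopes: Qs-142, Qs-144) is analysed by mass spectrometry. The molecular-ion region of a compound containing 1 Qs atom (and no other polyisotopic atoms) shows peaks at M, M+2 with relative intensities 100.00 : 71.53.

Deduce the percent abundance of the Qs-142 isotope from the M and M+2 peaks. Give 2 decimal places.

Let p = fractional abundance of Qs-142. I(M+2)/I(M) = [C(1,1)·p^0·(1−p)] / p^1 = 1·(1−p)/p = 71.53/100.00 = 0.7153
(1−p)/p = 0.7153/1 = 0.7153  ⇒  p = 1/(1 + 0.7153) = 0.5830
Qs-142: 58.30%, Qs-144: 41.70%.

58.30%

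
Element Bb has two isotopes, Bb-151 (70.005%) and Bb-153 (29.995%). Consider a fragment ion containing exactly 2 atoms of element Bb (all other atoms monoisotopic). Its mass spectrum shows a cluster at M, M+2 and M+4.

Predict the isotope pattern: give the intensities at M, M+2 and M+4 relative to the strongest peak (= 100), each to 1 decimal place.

100.0 : 85.7 : 18.4

The 2 Bb atoms are independent, so intensities follow the terms of (0.70005 + 0.29995)^2.
P(M) = 0.70005^2 = 0.490070
P(M+2) = 2 × 0.70005^1 × 0.29995^1 = 0.419960
P(M+4) = 0.29995^2 = 0.089970
The M peak is largest (0.490070); scaling to 100 gives 100.0 : 85.7 : 18.4.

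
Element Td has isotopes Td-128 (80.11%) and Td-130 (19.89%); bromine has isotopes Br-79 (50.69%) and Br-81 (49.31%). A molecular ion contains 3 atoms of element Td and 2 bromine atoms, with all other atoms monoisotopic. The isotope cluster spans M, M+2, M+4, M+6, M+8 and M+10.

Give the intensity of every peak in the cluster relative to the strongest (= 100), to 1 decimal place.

37.2 : 100.0 : 95.9 : 40.1 : 7.6 : 0.5

Element Td pattern (n=3): 0.51411491 : 0.38293891 : 0.09507746 : 0.00786872
Bromine pattern (n=2): 0.25694761 : 0.49990478 : 0.24314761
Convolve the two distributions (both contribute in 2-u steps):
  M: 0.51411491×0.25694761 = 0.132101
  M+2: 0.51411491×0.49990478 + 0.38293891×0.25694761 = 0.355404
  M+4: 0.51411491×0.24314761 + 0.38293891×0.49990478 + 0.09507746×0.25694761 = 0.340869
  M+6: 0.38293891×0.24314761 + 0.09507746×0.49990478 + 0.00786872×0.25694761 = 0.142662
  M+8: 0.09507746×0.24314761 + 0.00786872×0.49990478 = 0.027051
  M+10: 0.00786872×0.24314761 = 0.001913
Scale to base peak (0.355404) = 100: 37.2 : 100.0 : 95.9 : 40.1 : 7.6 : 0.5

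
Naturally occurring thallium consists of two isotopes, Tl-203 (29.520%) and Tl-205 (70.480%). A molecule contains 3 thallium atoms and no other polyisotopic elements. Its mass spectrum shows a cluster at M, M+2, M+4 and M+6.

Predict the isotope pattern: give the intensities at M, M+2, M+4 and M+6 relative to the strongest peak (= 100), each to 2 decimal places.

Expanding (0.29520 + 0.70480)^3:
P(M) = 0.29520^3 = 0.025725
P(M+2) = 3 × 0.29520^2 × 0.70480^1 = 0.184255
P(M+4) = 3 × 0.29520^1 × 0.70480^2 = 0.439916
P(M+6) = 0.70480^3 = 0.350104
The M+4 peak is largest (0.439916); scaling to 100 gives 5.85 : 41.88 : 100.00 : 79.58.

5.85 : 41.88 : 100.00 : 79.58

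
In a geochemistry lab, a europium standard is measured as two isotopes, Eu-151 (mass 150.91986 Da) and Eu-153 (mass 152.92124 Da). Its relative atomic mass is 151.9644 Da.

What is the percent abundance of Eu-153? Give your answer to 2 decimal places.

With x = fraction of Eu-151 (so Eu-153 is 1 − x):
150.91986·x + 152.92124·(1 − x) = 151.9644
(150.91986 − 152.92124)·x = 151.9644 − 152.92124
x = -0.95684 / -2.00138 = 0.47809 → 47.81% Eu-151, 52.19% Eu-153.

52.19%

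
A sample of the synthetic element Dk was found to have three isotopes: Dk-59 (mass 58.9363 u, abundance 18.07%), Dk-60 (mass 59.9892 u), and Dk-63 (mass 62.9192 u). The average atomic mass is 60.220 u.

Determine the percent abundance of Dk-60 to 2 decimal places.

67.56%

The remaining 81.93% is split between Dk-60 (fraction x) and Dk-63 (fraction 0.8193 − x).
Substituting: 59.9892x + 62.9192(0.8193 − x) = 49.57021059
(59.9892 − 62.9192)x = -1.97948997  ⇒  x = 0.67559, y = 0.14371
Dk-60: 67.56%, Dk-63: 14.37%.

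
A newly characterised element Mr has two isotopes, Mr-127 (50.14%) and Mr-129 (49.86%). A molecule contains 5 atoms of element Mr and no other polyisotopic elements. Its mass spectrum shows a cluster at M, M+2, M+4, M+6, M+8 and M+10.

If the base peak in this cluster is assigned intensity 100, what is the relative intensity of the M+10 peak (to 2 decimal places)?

(0.5014 + 0.4986)^5 gives M 0.0317, M+2 0.1576, M+4 0.3134, M+6 0.3116, M+8 0.1549, M+10 0.0308; the largest is M+4.
P(M+4) = C(5,2) × 0.5014^3 × 0.4986^2 = 10 × 0.12605294 × 0.24860196 = 0.313370 (base)
P(M+10) = C(5,5) × 0.5014^0 × 0.4986^5 = 1 × 1.0000 × 0.03081494 = 0.030815
Relative intensity = 0.030815 / 0.313370 × 100 = 9.83

9.83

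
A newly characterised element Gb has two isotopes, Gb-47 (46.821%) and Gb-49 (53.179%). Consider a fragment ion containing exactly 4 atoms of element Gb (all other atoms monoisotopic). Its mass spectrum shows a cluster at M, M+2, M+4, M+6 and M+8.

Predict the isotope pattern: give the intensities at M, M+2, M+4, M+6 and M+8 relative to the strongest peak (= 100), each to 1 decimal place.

Each Gb atom is independently Gb-47 (p = 0.46821) or Gb-49 (q = 0.53179); the cluster is the binomial expansion (p + q)^4.
P(M) = 0.46821^4 = 0.048058
P(M+2) = 4 × 0.46821^3 × 0.53179^1 = 0.218334
P(M+4) = 6 × 0.46821^2 × 0.53179^2 = 0.371974
P(M+6) = 4 × 0.46821^1 × 0.53179^3 = 0.281657
P(M+8) = 0.53179^4 = 0.079976
The M+4 peak is largest (0.371974); scaling to 100 gives 12.9 : 58.7 : 100.0 : 75.7 : 21.5.

12.9 : 58.7 : 100.0 : 75.7 : 21.5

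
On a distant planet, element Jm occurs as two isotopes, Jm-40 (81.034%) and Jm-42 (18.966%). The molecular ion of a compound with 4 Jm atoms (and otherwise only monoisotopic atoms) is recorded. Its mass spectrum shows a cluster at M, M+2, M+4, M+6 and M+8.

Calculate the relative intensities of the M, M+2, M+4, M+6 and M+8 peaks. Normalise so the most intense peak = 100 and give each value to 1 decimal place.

The 4 Jm atoms are independent, so intensities follow the terms of (0.81034 + 0.18966)^4.
P(M) = 0.81034^4 = 0.431190
P(M+2) = 4 × 0.81034^3 × 0.18966^1 = 0.403680
P(M+4) = 6 × 0.81034^2 × 0.18966^2 = 0.141722
P(M+6) = 4 × 0.81034^1 × 0.18966^3 = 0.022113
P(M+8) = 0.18966^4 = 0.001294
The M peak is largest (0.431190); scaling to 100 gives 100.0 : 93.6 : 32.9 : 5.1 : 0.3.

100.0 : 93.6 : 32.9 : 5.1 : 0.3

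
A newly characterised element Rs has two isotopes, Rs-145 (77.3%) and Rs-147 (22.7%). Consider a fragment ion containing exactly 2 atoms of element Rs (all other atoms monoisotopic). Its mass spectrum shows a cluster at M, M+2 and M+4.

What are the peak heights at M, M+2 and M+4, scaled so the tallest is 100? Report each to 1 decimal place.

Each Rs atom is independently Rs-145 (p = 0.773) or Rs-147 (q = 0.227); the cluster is the binomial expansion (p + q)^2.
P(M) = 0.773^2 = 0.597529
P(M+2) = 2 × 0.773^1 × 0.227^1 = 0.350942
P(M+4) = 0.227^2 = 0.051529
The M peak is largest (0.597529); scaling to 100 gives 100.0 : 58.7 : 8.6.

100.0 : 58.7 : 8.6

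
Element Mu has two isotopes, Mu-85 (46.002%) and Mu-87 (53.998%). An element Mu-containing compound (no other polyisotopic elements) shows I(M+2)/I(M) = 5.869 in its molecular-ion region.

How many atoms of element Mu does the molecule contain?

The M+2/M ratio from n Mu atoms is n · q/p = n · 0.53998/0.46002.
n = 5.869 × 0.46002/0.53998 = 5.00 ≈ 5

5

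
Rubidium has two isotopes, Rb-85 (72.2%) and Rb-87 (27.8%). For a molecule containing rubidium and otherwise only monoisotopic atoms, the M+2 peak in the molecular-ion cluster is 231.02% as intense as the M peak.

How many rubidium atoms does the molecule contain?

6

The M+2/M ratio from n Rb atoms is n · q/p = n · 0.278/0.722.
n = 2.3102 × 0.722/0.278 = 6.00 ≈ 6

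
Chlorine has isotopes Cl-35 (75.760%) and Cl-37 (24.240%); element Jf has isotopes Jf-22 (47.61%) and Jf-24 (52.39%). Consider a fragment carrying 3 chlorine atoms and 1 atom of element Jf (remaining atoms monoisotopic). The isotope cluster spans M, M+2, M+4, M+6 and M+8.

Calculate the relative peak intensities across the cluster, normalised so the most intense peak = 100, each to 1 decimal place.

Chlorine pattern (n=3): 0.4348304 : 0.41738208 : 0.13354464 : 0.01424288
Element Jf pattern (n=1): 0.4761 : 0.5239
Convolve the two distributions (both contribute in 2-u steps):
  M: 0.4348304×0.4761 = 0.207023
  M+2: 0.4348304×0.5239 + 0.41738208×0.4761 = 0.426523
  M+4: 0.41738208×0.5239 + 0.13354464×0.4761 = 0.282247
  M+6: 0.13354464×0.5239 + 0.01424288×0.4761 = 0.076745
  M+8: 0.01424288×0.5239 = 0.007462
Scale to base peak (0.426523) = 100: 48.5 : 100.0 : 66.2 : 18.0 : 1.7

48.5 : 100.0 : 66.2 : 18.0 : 1.7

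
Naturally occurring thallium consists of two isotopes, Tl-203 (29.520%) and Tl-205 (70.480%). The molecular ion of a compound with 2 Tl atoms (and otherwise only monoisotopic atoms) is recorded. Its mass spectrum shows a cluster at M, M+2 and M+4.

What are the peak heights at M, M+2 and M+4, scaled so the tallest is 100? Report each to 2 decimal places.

Each Tl atom is independently Tl-203 (p = 0.29520) or Tl-205 (q = 0.70480); the cluster is the binomial expansion (p + q)^2.
P(M) = 0.29520^2 = 0.087143
P(M+2) = 2 × 0.29520^1 × 0.70480^1 = 0.416114
P(M+4) = 0.70480^2 = 0.496743
The M+4 peak is largest (0.496743); scaling to 100 gives 17.54 : 83.77 : 100.00.

17.54 : 83.77 : 100.00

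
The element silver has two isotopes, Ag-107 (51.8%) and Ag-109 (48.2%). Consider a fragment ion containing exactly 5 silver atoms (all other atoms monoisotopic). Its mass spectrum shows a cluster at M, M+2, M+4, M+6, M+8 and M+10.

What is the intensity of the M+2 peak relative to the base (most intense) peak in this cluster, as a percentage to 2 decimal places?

53.73%

(0.518 + 0.482)^5 gives M 0.0373, M+2 0.1735, M+4 0.3229, M+6 0.3005, M+8 0.1398, M+10 0.0260; the largest is M+4.
P(M+4) = C(5,2) × 0.518^3 × 0.482^2 = 10 × 0.13899183 × 0.232324 = 0.322911 (base)
P(M+2) = C(5,1) × 0.518^4 × 0.482^1 = 5 × 0.07199777 × 0.4820 = 0.173515
Relative intensity = 0.173515 / 0.322911 × 100 = 53.73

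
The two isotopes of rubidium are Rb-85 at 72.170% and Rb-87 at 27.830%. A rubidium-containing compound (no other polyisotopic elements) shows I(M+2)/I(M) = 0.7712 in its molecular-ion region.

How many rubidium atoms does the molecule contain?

The M+2/M ratio from n Rb atoms is n · q/p = n · 0.27830/0.72170.
n = 0.7712 × 0.72170/0.27830 = 2.00 ≈ 2

2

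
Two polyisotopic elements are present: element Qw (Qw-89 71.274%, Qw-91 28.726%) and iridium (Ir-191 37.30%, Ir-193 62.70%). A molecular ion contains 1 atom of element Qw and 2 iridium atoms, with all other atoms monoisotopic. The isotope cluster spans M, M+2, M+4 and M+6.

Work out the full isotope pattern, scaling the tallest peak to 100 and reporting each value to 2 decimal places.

Element Qw pattern (n=1): 0.71274 : 0.28726
Iridium pattern (n=2): 0.139129 : 0.467742 : 0.393129
Convolve the two distributions (both contribute in 2-u steps):
  M: 0.71274×0.139129 = 0.099163
  M+2: 0.71274×0.467742 + 0.28726×0.139129 = 0.373345
  M+4: 0.71274×0.393129 + 0.28726×0.467742 = 0.414562
  M+6: 0.28726×0.393129 = 0.112930
Scale to base peak (0.414562) = 100: 23.92 : 90.06 : 100.00 : 27.24

23.92 : 90.06 : 100.00 : 27.24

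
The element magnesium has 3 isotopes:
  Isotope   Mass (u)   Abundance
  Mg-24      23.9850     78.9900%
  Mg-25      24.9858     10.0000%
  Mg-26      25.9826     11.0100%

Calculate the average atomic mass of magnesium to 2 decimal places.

The abundance-weighted mean is 0.789900 × 23.9850 + 0.100000 × 24.9858 + 0.110100 × 25.9826
= 18.94575 + 2.49858 + 2.86068 = 24.30501 u

24.31 u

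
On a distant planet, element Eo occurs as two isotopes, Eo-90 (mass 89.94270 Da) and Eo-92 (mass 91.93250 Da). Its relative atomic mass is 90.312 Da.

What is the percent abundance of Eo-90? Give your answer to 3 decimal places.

Writing the weighted mean with unknown fraction x of Eo-90:
89.94270·x + 91.93250·(1 − x) = 90.312
(89.94270 − 91.93250)·x = 90.312 − 91.93250
x = -1.62050 / -1.98980 = 0.81440 → 81.440% Eo-90, 18.560% Eo-92.

81.440%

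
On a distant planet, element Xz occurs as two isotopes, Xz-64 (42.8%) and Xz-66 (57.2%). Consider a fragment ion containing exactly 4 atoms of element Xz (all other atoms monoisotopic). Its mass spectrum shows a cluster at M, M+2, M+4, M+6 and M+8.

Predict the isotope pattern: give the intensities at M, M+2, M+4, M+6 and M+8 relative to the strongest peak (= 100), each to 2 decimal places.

9.33 : 49.88 : 100.00 : 89.10 : 29.77

The 4 Xz atoms are independent, so intensities follow the terms of (0.428 + 0.572)^4.
P(M) = 0.428^4 = 0.033556
P(M+2) = 4 × 0.428^3 × 0.572^1 = 0.179385
P(M+4) = 6 × 0.428^2 × 0.572^2 = 0.359609
P(M+6) = 4 × 0.428^1 × 0.572^3 = 0.320400
P(M+8) = 0.572^4 = 0.107049
The M+4 peak is largest (0.359609); scaling to 100 gives 9.33 : 49.88 : 100.00 : 89.10 : 29.77.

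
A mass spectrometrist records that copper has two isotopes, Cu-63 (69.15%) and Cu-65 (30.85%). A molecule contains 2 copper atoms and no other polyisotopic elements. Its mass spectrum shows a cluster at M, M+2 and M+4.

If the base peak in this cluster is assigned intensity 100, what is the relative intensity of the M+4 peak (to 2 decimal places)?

19.90

Term probabilities: M 0.4782, M+2 0.4267, M+4 0.0952. Base peak = M.
P(M) = C(2,0) × 0.6915^2 × 0.3085^0 = 1 × 0.47817225 × 1.0000 = 0.478172 (base)
P(M+4) = C(2,2) × 0.6915^0 × 0.3085^2 = 1 × 1.0000 × 0.09517225 = 0.095172
Relative intensity = 0.095172 / 0.478172 × 100 = 19.90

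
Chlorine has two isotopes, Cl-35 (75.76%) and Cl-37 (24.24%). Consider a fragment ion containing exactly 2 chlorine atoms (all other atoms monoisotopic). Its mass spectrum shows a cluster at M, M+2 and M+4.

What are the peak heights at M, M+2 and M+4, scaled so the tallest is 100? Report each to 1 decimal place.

The 2 Cl atoms are independent, so intensities follow the terms of (0.7576 + 0.2424)^2.
P(M) = 0.7576^2 = 0.573958
P(M+2) = 2 × 0.7576^1 × 0.2424^1 = 0.367284
P(M+4) = 0.2424^2 = 0.058758
The M peak is largest (0.573958); scaling to 100 gives 100.0 : 64.0 : 10.2.

100.0 : 64.0 : 10.2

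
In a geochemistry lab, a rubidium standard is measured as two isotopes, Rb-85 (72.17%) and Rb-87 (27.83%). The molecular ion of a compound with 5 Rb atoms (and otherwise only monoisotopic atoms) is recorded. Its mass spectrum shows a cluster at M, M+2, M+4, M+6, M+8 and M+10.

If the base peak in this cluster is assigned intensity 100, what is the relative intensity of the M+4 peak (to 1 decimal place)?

Term probabilities: M 0.1958, M+2 0.3775, M+4 0.2911, M+6 0.1123, M+8 0.0216, M+10 0.0017. Base peak = M+2.
P(M+2) = C(5,1) × 0.7217^4 × 0.2783^1 = 5 × 0.27128565 × 0.2783 = 0.377494 (base)
P(M+4) = C(5,2) × 0.7217^3 × 0.2783^2 = 10 × 0.37589809 × 0.07745089 = 0.291136
Relative intensity = 0.291136 / 0.377494 × 100 = 77.1

77.1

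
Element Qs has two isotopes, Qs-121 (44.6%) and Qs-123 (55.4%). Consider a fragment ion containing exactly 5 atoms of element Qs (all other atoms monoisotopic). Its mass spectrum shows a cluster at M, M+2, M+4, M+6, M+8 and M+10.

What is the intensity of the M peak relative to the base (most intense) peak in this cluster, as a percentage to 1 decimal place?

Binomial terms of (0.446 + 0.554)^5: M 0.0176, M+2 0.1096, M+4 0.2723, M+6 0.3382, M+8 0.2101, M+10 0.0522 → M+6 is the base peak.
P(M+6) = C(5,3) × 0.446^2 × 0.554^3 = 10 × 0.198916 × 0.17003146 = 0.338220 (base)
P(M) = C(5,0) × 0.446^5 × 0.554^0 = 1 × 0.01764714 × 1.0000 = 0.017647
Relative intensity = 0.017647 / 0.338220 × 100 = 5.2

5.2%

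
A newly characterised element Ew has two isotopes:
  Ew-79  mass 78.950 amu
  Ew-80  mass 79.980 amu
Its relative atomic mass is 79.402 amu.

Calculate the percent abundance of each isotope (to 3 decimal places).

Ew-79: 56.117%, Ew-80: 43.883%

Let x be the fractional abundance of Ew-79; then Ew-80 has abundance 1 − x.
78.950·x + 79.980·(1 − x) = 79.402
(78.950 − 79.980)·x = 79.402 − 79.980
x = -0.578 / -1.030 = 0.56117 → 56.117% Ew-79, 43.883% Ew-80.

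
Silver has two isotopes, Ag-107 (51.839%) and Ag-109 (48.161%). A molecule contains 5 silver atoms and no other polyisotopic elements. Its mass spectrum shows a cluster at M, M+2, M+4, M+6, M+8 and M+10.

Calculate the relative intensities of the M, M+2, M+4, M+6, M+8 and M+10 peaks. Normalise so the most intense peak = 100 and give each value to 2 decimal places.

Expanding (0.51839 + 0.48161)^5:
P(M) = 0.51839^5 = 0.037435
P(M+2) = 5 × 0.51839^4 × 0.48161^1 = 0.173897
P(M+4) = 10 × 0.51839^3 × 0.48161^2 = 0.323118
P(M+6) = 10 × 0.51839^2 × 0.48161^3 = 0.300192
P(M+8) = 5 × 0.51839^1 × 0.48161^4 = 0.139447
P(M+10) = 0.48161^5 = 0.025911
The M+4 peak is largest (0.323118); scaling to 100 gives 11.59 : 53.82 : 100.00 : 92.90 : 43.16 : 8.02.

11.59 : 53.82 : 100.00 : 92.90 : 43.16 : 8.02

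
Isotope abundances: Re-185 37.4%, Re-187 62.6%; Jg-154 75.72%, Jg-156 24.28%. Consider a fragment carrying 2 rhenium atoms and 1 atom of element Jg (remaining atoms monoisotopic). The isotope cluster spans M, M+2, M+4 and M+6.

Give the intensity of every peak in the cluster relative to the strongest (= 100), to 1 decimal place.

Rhenium pattern (n=2): 0.139876 : 0.468248 : 0.391876
Element Jg pattern (n=1): 0.7572 : 0.2428
Convolve the two distributions (both contribute in 2-u steps):
  M: 0.139876×0.7572 = 0.105914
  M+2: 0.139876×0.2428 + 0.468248×0.7572 = 0.388519
  M+4: 0.468248×0.2428 + 0.391876×0.7572 = 0.410419
  M+6: 0.391876×0.2428 = 0.095147
Scale to base peak (0.410419) = 100: 25.8 : 94.7 : 100.0 : 23.2

25.8 : 94.7 : 100.0 : 23.2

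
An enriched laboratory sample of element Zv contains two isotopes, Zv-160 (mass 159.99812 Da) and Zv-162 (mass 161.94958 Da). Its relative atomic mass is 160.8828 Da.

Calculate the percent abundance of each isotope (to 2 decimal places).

Zv-160: 54.67%, Zv-162: 45.33%

Writing the weighted mean with unknown fraction x of Zv-160:
159.99812·x + 161.94958·(1 − x) = 160.8828
(159.99812 − 161.94958)·x = 160.8828 − 161.94958
x = -1.06678 / -1.95146 = 0.54666 → 54.67% Zv-160, 45.33% Zv-162.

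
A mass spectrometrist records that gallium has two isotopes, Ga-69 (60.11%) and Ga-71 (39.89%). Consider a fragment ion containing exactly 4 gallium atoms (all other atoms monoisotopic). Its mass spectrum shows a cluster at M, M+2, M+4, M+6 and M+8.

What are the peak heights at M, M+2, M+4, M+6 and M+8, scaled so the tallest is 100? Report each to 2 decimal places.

Expanding (0.6011 + 0.3989)^4:
P(M) = 0.6011^4 = 0.130553
P(M+2) = 4 × 0.6011^3 × 0.3989^1 = 0.346549
P(M+4) = 6 × 0.6011^2 × 0.3989^2 = 0.344963
P(M+6) = 4 × 0.6011^1 × 0.3989^3 = 0.152616
P(M+8) = 0.3989^4 = 0.025320
The M+2 peak is largest (0.346549); scaling to 100 gives 37.67 : 100.00 : 99.54 : 44.04 : 7.31.

37.67 : 100.00 : 99.54 : 44.04 : 7.31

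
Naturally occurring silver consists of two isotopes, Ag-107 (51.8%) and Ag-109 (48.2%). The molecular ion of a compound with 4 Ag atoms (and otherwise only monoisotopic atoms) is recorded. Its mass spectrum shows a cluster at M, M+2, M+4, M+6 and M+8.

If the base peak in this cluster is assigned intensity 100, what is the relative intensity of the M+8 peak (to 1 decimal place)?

14.4

(0.518 + 0.482)^4 gives M 0.0720, M+2 0.2680, M+4 0.3740, M+6 0.2320, M+8 0.0540; the largest is M+4.
P(M+4) = C(4,2) × 0.518^2 × 0.482^2 = 6 × 0.268324 × 0.232324 = 0.374029 (base)
P(M+8) = C(4,4) × 0.518^0 × 0.482^4 = 1 × 1.0000 × 0.05397444 = 0.053974
Relative intensity = 0.053974 / 0.374029 × 100 = 14.4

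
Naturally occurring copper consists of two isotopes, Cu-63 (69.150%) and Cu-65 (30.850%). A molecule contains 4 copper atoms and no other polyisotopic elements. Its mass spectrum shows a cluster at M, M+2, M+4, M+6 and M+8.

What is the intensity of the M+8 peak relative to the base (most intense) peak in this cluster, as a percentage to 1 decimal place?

(0.69150 + 0.30850)^4 gives M 0.2286, M+2 0.4080, M+4 0.2731, M+6 0.0812, M+8 0.0091; the largest is M+2.
P(M+2) = C(4,1) × 0.69150^3 × 0.30850^1 = 4 × 0.33065611 × 0.3085 = 0.408030 (base)
P(M+8) = C(4,4) × 0.69150^0 × 0.30850^4 = 1 × 1.0000 × 0.00905776 = 0.009058
Relative intensity = 0.009058 / 0.408030 × 100 = 2.2

2.2%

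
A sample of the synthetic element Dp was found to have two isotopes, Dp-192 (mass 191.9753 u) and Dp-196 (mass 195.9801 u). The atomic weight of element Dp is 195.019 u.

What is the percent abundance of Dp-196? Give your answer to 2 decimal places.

76.00%

Let x be the fractional abundance of Dp-192; then Dp-196 has abundance 1 − x.
191.9753·x + 195.9801·(1 − x) = 195.019
(191.9753 − 195.9801)·x = 195.019 − 195.9801
x = -0.9611 / -4.0048 = 0.23999 → 24.00% Dp-192, 76.00% Dp-196.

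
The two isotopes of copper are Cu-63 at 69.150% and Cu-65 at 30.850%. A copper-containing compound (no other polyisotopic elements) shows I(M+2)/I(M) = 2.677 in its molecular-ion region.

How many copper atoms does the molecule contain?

6

For n independent Cu atoms, I(M+2)/I(M) = n · (abundance Cu-65) / (abundance Cu-63) = n · 0.30850/0.69150.
n = 2.677 × 0.69150/0.30850 = 6.00 ≈ 6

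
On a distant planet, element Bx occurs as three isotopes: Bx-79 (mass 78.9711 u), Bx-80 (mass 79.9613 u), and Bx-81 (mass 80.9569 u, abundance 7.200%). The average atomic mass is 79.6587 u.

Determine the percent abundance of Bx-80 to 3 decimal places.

The remaining 92.800% is split between Bx-79 (fraction x) and Bx-80 (fraction 0.92800 − x).
Substituting: 78.9711x + 79.9613(0.92800 − x) = 73.8298032
(78.9711 − 79.9613)x = -0.3742832  ⇒  x = 0.37799, y = 0.55001
Bx-79: 37.799%, Bx-80: 55.001%.

55.001%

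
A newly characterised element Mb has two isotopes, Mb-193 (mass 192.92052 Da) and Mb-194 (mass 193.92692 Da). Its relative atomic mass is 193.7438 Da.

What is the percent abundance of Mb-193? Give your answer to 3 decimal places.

18.196%

With x = fraction of Mb-193 (so Mb-194 is 1 − x):
192.92052·x + 193.92692·(1 − x) = 193.7438
(192.92052 − 193.92692)·x = 193.7438 − 193.92692
x = -0.18312 / -1.00640 = 0.18196 → 18.196% Mb-193, 81.804% Mb-194.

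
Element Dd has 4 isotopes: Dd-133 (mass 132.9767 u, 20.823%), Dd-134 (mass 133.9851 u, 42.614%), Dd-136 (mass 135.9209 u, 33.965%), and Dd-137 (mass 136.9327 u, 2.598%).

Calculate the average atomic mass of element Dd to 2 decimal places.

134.51 u

Ar = Σ fᵢ·mᵢ = 0.20823 × 132.9767 + 0.42614 × 133.9851 + 0.33965 × 135.9209 + 0.02598 × 136.9327
= 27.68974 + 57.09641 + 46.16553 + 3.55751 = 134.50919 u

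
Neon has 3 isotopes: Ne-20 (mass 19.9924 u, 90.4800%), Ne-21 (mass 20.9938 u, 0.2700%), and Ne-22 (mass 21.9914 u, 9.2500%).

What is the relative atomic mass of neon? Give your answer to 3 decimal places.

20.180 u

Weight each isotope mass by its fractional abundance: 0.904800 × 19.9924 + 0.002700 × 20.9938 + 0.092500 × 21.9914
= 18.08912 + 0.05668 + 2.03420 = 20.18000 u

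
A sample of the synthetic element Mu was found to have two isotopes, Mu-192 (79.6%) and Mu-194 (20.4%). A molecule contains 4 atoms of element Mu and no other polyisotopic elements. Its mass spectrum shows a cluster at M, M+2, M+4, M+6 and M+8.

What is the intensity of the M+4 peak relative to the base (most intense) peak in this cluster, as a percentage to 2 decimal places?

Term probabilities: M 0.4015, M+2 0.4116, M+4 0.1582, M+6 0.0270, M+8 0.0017. Base peak = M+2.
P(M+2) = C(4,1) × 0.796^3 × 0.204^1 = 4 × 0.50435834 × 0.2040 = 0.411556 (base)
P(M+4) = C(4,2) × 0.796^2 × 0.204^2 = 6 × 0.633616 × 0.041616 = 0.158211
Relative intensity = 0.158211 / 0.411556 × 100 = 38.44

38.44%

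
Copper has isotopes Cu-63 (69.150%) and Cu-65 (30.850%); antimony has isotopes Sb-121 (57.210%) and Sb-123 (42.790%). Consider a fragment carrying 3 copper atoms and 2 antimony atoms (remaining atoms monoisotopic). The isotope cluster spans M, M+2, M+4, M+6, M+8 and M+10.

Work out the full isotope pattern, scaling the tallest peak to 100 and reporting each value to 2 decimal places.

Copper pattern (n=3): 0.33065611 : 0.44254842 : 0.19743483 : 0.02936064
Antimony pattern (n=2): 0.32729841 : 0.48960318 : 0.18309841
Convolve the two distributions (both contribute in 2-u steps):
  M: 0.33065611×0.32729841 = 0.108223
  M+2: 0.33065611×0.48960318 + 0.44254842×0.32729841 = 0.306736
  M+4: 0.33065611×0.18309841 + 0.44254842×0.48960318 + 0.19743483×0.32729841 = 0.341836
  M+6: 0.44254842×0.18309841 + 0.19743483×0.48960318 + 0.02936064×0.32729841 = 0.187304
  M+8: 0.19743483×0.18309841 + 0.02936064×0.48960318 = 0.050525
  M+10: 0.02936064×0.18309841 = 0.005376
Scale to base peak (0.341836) = 100: 31.66 : 89.73 : 100.00 : 54.79 : 14.78 : 1.57

31.66 : 89.73 : 100.00 : 54.79 : 14.78 : 1.57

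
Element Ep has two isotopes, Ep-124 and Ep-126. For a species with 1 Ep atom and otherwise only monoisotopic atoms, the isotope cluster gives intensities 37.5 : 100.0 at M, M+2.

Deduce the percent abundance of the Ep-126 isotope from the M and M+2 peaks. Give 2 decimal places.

72.73%

If p is the fraction of Ep that is Ep-124, then I(M+2)/I(M) = [C(1,1)·p^0·(1−p)] / p^1 = 1·(1−p)/p = 100.0/37.5 = 2.6667
(1−p)/p = 2.6667/1 = 2.6667  ⇒  p = 1/(1 + 2.6667) = 0.2727
Ep-124: 27.27%, Ep-126: 72.73%.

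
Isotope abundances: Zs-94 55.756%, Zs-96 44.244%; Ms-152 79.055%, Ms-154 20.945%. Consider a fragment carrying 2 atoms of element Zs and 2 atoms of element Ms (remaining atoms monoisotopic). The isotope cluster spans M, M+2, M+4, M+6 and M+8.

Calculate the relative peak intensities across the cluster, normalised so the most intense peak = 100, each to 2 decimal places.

47.24 : 100.00 : 72.79 : 21.02 : 2.09

Element Zs pattern (n=2): 0.31087315 : 0.49337369 : 0.19575315
Element Ms pattern (n=2): 0.6249693 : 0.33116139 : 0.0438693
Convolve the two distributions (both contribute in 2-u steps):
  M: 0.31087315×0.6249693 = 0.194286
  M+2: 0.31087315×0.33116139 + 0.49337369×0.6249693 = 0.411293
  M+4: 0.31087315×0.0438693 + 0.49337369×0.33116139 + 0.19575315×0.6249693 = 0.299364
  M+6: 0.49337369×0.0438693 + 0.19575315×0.33116139 = 0.086470
  M+8: 0.19575315×0.0438693 = 0.008588
Scale to base peak (0.411293) = 100: 47.24 : 100.00 : 72.79 : 21.02 : 2.09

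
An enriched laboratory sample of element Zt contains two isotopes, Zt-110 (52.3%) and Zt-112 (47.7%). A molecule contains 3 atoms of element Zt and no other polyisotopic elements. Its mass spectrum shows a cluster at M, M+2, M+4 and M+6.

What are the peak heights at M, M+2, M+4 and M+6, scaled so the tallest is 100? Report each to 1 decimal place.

36.5 : 100.0 : 91.2 : 27.7

The 3 Zt atoms are independent, so intensities follow the terms of (0.523 + 0.477)^3.
P(M) = 0.523^3 = 0.143056
P(M+2) = 3 × 0.523^2 × 0.477^1 = 0.391420
P(M+4) = 3 × 0.523^1 × 0.477^2 = 0.356993
P(M+6) = 0.477^3 = 0.108531
The M+2 peak is largest (0.391420); scaling to 100 gives 36.5 : 100.0 : 91.2 : 27.7.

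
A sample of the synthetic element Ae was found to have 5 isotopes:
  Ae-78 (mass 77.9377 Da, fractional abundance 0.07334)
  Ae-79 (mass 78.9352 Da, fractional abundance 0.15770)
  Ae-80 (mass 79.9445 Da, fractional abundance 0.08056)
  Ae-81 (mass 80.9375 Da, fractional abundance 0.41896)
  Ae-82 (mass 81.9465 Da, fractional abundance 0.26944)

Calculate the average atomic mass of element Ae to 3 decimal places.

80.594 Da

Ar = Σ fᵢ·mᵢ = 0.07334 × 77.9377 + 0.15770 × 78.9352 + 0.08056 × 79.9445 + 0.41896 × 80.9375 + 0.26944 × 81.9465
= 5.71595 + 12.44808 + 6.44033 + 33.90958 + 22.07966 = 80.59360 Da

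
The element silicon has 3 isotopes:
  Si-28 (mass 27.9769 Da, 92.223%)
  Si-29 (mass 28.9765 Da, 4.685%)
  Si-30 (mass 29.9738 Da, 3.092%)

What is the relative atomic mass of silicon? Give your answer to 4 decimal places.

28.0855 Da

Ar = Σ fᵢ·mᵢ = 0.92223 × 27.9769 + 0.04685 × 28.9765 + 0.03092 × 29.9738
= 25.80114 + 1.35755 + 0.92679 = 28.08548 Da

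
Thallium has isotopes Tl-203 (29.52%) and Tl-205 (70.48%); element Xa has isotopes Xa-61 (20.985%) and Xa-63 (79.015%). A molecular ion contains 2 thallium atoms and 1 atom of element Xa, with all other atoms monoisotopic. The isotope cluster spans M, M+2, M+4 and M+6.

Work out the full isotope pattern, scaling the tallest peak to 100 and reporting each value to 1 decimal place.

Thallium pattern (n=2): 0.08714304 : 0.41611392 : 0.49674304
Element Xa pattern (n=1): 0.20985 : 0.79015
Convolve the two distributions (both contribute in 2-u steps):
  M: 0.08714304×0.20985 = 0.018287
  M+2: 0.08714304×0.79015 + 0.41611392×0.20985 = 0.156178
  M+4: 0.41611392×0.79015 + 0.49674304×0.20985 = 0.433034
  M+6: 0.49674304×0.79015 = 0.392502
Scale to base peak (0.433034) = 100: 4.2 : 36.1 : 100.0 : 90.6

4.2 : 36.1 : 100.0 : 90.6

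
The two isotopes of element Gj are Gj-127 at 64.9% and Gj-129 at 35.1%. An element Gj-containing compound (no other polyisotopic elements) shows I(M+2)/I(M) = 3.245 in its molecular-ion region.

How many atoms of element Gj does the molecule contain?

6

The M+2/M ratio from n Gj atoms is n · q/p = n · 0.351/0.649.
n = 3.245 × 0.649/0.351 = 6.00 ≈ 6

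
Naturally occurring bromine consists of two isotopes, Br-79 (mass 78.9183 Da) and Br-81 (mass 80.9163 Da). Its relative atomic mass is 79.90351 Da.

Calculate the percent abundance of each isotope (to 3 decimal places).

Writing the weighted mean with unknown fraction x of Br-79:
78.9183·x + 80.9163·(1 − x) = 79.90351
(78.9183 − 80.9163)·x = 79.90351 − 80.9163
x = -1.01279 / -1.9980 = 0.50690 → 50.690% Br-79, 49.310% Br-81.

Br-79: 50.690%, Br-81: 49.310%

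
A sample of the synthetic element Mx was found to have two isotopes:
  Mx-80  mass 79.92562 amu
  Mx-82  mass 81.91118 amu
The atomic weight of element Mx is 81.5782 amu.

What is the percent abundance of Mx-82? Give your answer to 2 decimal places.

83.23%

Writing the weighted mean with unknown fraction x of Mx-80:
79.92562·x + 81.91118·(1 − x) = 81.5782
(79.92562 − 81.91118)·x = 81.5782 − 81.91118
x = -0.33298 / -1.98556 = 0.16770 → 16.77% Mx-80, 83.23% Mx-82.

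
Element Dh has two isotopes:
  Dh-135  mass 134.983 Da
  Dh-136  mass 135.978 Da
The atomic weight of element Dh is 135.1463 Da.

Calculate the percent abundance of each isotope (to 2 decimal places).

Dh-135: 83.59%, Dh-136: 16.41%

With x = fraction of Dh-135 (so Dh-136 is 1 − x):
134.983·x + 135.978·(1 − x) = 135.1463
(134.983 − 135.978)·x = 135.1463 − 135.978
x = -0.8317 / -0.995 = 0.83588 → 83.59% Dh-135, 16.41% Dh-136.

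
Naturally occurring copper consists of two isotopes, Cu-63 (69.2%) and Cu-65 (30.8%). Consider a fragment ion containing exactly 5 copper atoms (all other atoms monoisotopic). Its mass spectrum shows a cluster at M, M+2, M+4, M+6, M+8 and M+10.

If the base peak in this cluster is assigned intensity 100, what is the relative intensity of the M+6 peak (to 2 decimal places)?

39.62

Binomial terms of (0.692 + 0.308)^5: M 0.1587, M+2 0.3531, M+4 0.3144, M+6 0.1399, M+8 0.0311, M+10 0.0028 → M+2 is the base peak.
P(M+2) = C(5,1) × 0.692^4 × 0.308^1 = 5 × 0.22931073 × 0.3080 = 0.353139 (base)
P(M+6) = C(5,3) × 0.692^2 × 0.308^3 = 10 × 0.478864 × 0.02921811 = 0.139915
Relative intensity = 0.139915 / 0.353139 × 100 = 39.62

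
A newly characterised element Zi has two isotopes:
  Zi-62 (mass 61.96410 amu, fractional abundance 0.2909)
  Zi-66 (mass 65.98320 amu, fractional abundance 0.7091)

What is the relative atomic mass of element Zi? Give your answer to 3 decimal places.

Weight each isotope mass by its fractional abundance: 0.2909 × 61.96410 + 0.7091 × 65.98320
= 18.025357 + 46.788687 = 64.814044 amu

64.814 amu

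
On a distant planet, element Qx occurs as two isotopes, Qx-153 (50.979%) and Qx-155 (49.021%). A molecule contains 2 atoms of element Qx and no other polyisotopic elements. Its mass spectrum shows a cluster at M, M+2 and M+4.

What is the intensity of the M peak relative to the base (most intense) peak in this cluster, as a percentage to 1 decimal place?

52.0%

(0.50979 + 0.49021)^2 gives M 0.2599, M+2 0.4998, M+4 0.2403; the largest is M+2.
P(M+2) = C(2,1) × 0.50979^1 × 0.49021^1 = 2 × 0.50979 × 0.49021 = 0.499808 (base)
P(M) = C(2,0) × 0.50979^2 × 0.49021^0 = 1 × 0.25988584 × 1.0000 = 0.259886
Relative intensity = 0.259886 / 0.499808 × 100 = 52.0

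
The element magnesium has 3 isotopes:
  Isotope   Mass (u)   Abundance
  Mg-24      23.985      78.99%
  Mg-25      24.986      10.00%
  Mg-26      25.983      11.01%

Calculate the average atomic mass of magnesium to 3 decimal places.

24.305 u

The abundance-weighted mean is 0.7899 × 23.985 + 0.1000 × 24.986 + 0.1101 × 25.983
= 18.9458 + 2.4986 + 2.8607 = 24.3051 u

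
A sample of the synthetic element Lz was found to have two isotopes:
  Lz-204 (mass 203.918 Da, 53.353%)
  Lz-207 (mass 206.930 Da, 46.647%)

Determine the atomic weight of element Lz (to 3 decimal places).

Ar = Σ fᵢ·mᵢ = 0.53353 × 203.918 + 0.46647 × 206.930
= 108.7964 + 96.5266 = 205.3230 Da

205.323 Da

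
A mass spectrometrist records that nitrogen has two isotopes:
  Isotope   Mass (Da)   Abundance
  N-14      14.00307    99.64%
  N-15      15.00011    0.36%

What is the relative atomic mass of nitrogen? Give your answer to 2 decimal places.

14.01 Da

Weight each isotope mass by its fractional abundance: 0.9964 × 14.00307 + 0.0036 × 15.00011
= 13.952659 + 0.054000 = 14.006659 Da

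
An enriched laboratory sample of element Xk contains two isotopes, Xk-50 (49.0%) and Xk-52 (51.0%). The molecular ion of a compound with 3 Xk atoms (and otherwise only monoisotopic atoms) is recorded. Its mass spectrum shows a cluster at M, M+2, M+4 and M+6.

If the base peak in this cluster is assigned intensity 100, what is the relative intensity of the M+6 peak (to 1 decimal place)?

34.7

Binomial terms of (0.490 + 0.510)^3: M 0.1176, M+2 0.3674, M+4 0.3823, M+6 0.1327 → M+4 is the base peak.
P(M+4) = C(3,2) × 0.490^1 × 0.510^2 = 3 × 0.4900 × 0.2601 = 0.382347 (base)
P(M+6) = C(3,3) × 0.490^0 × 0.510^3 = 1 × 1.0000 × 0.132651 = 0.132651
Relative intensity = 0.132651 / 0.382347 × 100 = 34.7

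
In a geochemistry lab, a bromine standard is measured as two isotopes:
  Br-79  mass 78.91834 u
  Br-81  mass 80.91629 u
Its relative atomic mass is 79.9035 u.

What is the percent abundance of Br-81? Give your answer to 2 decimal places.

Let x be the fractional abundance of Br-79; then Br-81 has abundance 1 − x.
78.91834·x + 80.91629·(1 − x) = 79.9035
(78.91834 − 80.91629)·x = 79.9035 − 80.91629
x = -1.01279 / -1.99795 = 0.50691 → 50.69% Br-79, 49.31% Br-81.

49.31%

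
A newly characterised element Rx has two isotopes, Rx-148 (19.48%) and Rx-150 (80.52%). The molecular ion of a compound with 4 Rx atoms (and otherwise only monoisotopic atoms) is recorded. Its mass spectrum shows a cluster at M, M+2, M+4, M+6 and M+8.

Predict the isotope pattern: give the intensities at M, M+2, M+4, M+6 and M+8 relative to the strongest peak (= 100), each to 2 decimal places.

0.34 : 5.66 : 35.12 : 96.77 : 100.00

The 4 Rx atoms are independent, so intensities follow the terms of (0.1948 + 0.8052)^4.
P(M) = 0.1948^4 = 0.001440
P(M+2) = 4 × 0.1948^3 × 0.8052^1 = 0.023808
P(M+4) = 6 × 0.1948^2 × 0.8052^2 = 0.147617
P(M+6) = 4 × 0.1948^1 × 0.8052^3 = 0.406781
P(M+8) = 0.8052^4 = 0.420354
The M+8 peak is largest (0.420354); scaling to 100 gives 0.34 : 5.66 : 35.12 : 96.77 : 100.00.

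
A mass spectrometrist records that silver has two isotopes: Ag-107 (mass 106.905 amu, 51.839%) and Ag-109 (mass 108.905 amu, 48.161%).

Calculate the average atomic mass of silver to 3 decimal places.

107.868 amu

The abundance-weighted mean is 0.51839 × 106.905 + 0.48161 × 108.905
= 55.4185 + 52.4497 = 107.8682 amu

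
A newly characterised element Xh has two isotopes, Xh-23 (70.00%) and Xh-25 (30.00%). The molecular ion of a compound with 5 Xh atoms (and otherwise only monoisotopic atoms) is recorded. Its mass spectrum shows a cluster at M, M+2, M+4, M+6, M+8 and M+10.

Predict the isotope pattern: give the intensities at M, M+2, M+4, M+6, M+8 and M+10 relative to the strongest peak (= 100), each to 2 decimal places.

46.67 : 100.00 : 85.71 : 36.73 : 7.87 : 0.67

Expanding (0.7000 + 0.3000)^5:
P(M) = 0.7000^5 = 0.168070
P(M+2) = 5 × 0.7000^4 × 0.3000^1 = 0.360150
P(M+4) = 10 × 0.7000^3 × 0.3000^2 = 0.308700
P(M+6) = 10 × 0.7000^2 × 0.3000^3 = 0.132300
P(M+8) = 5 × 0.7000^1 × 0.3000^4 = 0.028350
P(M+10) = 0.3000^5 = 0.002430
The M+2 peak is largest (0.360150); scaling to 100 gives 46.67 : 100.00 : 85.71 : 36.73 : 7.87 : 0.67.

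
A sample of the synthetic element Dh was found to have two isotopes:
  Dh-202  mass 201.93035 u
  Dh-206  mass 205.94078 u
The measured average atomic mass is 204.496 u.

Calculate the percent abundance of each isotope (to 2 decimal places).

Dh-202: 36.03%, Dh-206: 63.97%

With x = fraction of Dh-202 (so Dh-206 is 1 − x):
201.93035·x + 205.94078·(1 − x) = 204.496
(201.93035 − 205.94078)·x = 204.496 − 205.94078
x = -1.44478 / -4.01043 = 0.36026 → 36.03% Dh-202, 63.97% Dh-206.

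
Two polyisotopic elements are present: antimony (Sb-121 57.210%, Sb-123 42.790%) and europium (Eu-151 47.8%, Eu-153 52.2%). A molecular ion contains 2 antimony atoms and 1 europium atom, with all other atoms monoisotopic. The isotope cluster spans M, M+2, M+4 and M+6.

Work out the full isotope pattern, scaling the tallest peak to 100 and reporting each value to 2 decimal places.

Antimony pattern (n=2): 0.32729841 : 0.48960318 : 0.18309841
Europium pattern (n=1): 0.4780 : 0.5220
Convolve the two distributions (both contribute in 2-u steps):
  M: 0.32729841×0.4780 = 0.156449
  M+2: 0.32729841×0.5220 + 0.48960318×0.4780 = 0.404880
  M+4: 0.48960318×0.5220 + 0.18309841×0.4780 = 0.343094
  M+6: 0.18309841×0.5220 = 0.095577
Scale to base peak (0.404880) = 100: 38.64 : 100.00 : 84.74 : 23.61

38.64 : 100.00 : 84.74 : 23.61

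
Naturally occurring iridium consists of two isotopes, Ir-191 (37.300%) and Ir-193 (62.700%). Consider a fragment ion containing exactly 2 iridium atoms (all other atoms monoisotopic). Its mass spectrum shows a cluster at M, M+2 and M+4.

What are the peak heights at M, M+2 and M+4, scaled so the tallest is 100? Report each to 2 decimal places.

Expanding (0.37300 + 0.62700)^2:
P(M) = 0.37300^2 = 0.139129
P(M+2) = 2 × 0.37300^1 × 0.62700^1 = 0.467742
P(M+4) = 0.62700^2 = 0.393129
The M+2 peak is largest (0.467742); scaling to 100 gives 29.74 : 100.00 : 84.05.

29.74 : 100.00 : 84.05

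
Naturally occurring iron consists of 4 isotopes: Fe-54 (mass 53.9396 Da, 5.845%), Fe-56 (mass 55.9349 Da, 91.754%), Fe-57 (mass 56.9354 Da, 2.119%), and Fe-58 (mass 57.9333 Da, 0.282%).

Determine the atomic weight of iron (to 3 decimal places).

55.845 Da

The abundance-weighted mean is 0.05845 × 53.9396 + 0.91754 × 55.9349 + 0.02119 × 56.9354 + 0.00282 × 57.9333
= 3.15277 + 51.32251 + 1.20646 + 0.16337 = 55.84511 Da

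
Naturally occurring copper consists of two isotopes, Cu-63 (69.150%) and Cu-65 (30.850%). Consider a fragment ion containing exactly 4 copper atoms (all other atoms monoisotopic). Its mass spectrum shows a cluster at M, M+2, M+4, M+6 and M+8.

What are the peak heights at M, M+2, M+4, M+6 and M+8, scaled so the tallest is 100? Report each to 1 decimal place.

Expanding (0.69150 + 0.30850)^4:
P(M) = 0.69150^4 = 0.228649
P(M+2) = 4 × 0.69150^3 × 0.30850^1 = 0.408030
P(M+4) = 6 × 0.69150^2 × 0.30850^2 = 0.273052
P(M+6) = 4 × 0.69150^1 × 0.30850^3 = 0.081212
P(M+8) = 0.30850^4 = 0.009058
The M+2 peak is largest (0.408030); scaling to 100 gives 56.0 : 100.0 : 66.9 : 19.9 : 2.2.

56.0 : 100.0 : 66.9 : 19.9 : 2.2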